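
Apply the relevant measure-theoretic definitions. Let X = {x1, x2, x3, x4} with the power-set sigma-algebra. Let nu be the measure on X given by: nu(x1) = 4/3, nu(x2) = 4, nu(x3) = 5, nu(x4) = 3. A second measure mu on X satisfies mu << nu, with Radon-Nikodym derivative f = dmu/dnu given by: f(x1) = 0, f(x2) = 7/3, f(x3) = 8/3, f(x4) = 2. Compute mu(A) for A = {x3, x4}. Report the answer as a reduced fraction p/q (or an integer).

By the defining property of the Radon-Nikodym derivative, for every measurable set A,
  mu(A) = integral_A f dnu.
Since nu is a discrete measure concentrated on the atoms of X, the integral over A reduces to the sum
  mu(A) = sum_{x in A} f(x) * nu({x}).
Computing each term:
  x3: f(x3) * nu(x3) = 8/3 * 5 = 40/3.
  x4: f(x4) * nu(x4) = 2 * 3 = 6.
Summing: mu(A) = 40/3 + 6 = 58/3.

58/3


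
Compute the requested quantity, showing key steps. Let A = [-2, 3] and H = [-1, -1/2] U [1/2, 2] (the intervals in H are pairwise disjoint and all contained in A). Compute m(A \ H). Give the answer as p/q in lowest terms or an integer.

The ambient interval has length m(A) = 3 - (-2) = 5.
Since the holes are disjoint and sit inside A, by finite additivity
  m(H) = sum_i (b_i - a_i), and m(A \ H) = m(A) - m(H).
Computing the hole measures:
  m(H_1) = -1/2 - (-1) = 1/2.
  m(H_2) = 2 - 1/2 = 3/2.
Summed: m(H) = 1/2 + 3/2 = 2.
So m(A \ H) = 5 - 2 = 3.

3


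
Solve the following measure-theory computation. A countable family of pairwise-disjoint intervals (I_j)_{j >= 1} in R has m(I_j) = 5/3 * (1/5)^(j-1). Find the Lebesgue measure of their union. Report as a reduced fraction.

By countable additivity of the Lebesgue measure on pairwise disjoint measurable sets,
  m(union_{j >= 1} I_j) = sum_{j >= 1} m(I_j) = sum_{j >= 1} a * r^(j-1),
  with a = 5/3 and r = 1/5.
Since 0 < r = 1/5 < 1, the geometric series converges:
  sum_{j >= 1} a * r^(j-1) = a / (1 - r).
  = 5/3 / (1 - 1/5)
  = 5/3 / (4/5)
  = 25/12.

25/12


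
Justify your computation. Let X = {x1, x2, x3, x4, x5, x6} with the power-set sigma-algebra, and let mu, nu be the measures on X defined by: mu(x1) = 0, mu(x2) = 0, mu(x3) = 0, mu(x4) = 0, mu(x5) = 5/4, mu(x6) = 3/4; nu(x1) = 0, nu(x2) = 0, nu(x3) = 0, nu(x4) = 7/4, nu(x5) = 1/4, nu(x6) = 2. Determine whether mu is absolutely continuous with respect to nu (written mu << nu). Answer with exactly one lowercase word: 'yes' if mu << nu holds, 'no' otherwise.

mu << nu means: every nu-null measurable set is also mu-null; equivalently, for every atom x, if nu({x}) = 0 then mu({x}) = 0.
Checking each atom:
  x1: nu = 0, mu = 0 -> consistent with mu << nu.
  x2: nu = 0, mu = 0 -> consistent with mu << nu.
  x3: nu = 0, mu = 0 -> consistent with mu << nu.
  x4: nu = 7/4 > 0 -> no constraint.
  x5: nu = 1/4 > 0 -> no constraint.
  x6: nu = 2 > 0 -> no constraint.
No atom violates the condition. Therefore mu << nu.

yes


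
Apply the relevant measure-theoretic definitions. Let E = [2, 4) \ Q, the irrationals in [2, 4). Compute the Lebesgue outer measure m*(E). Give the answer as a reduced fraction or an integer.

The interval I = [2, 4) has m(I) = 4 - 2 = 2 (endpoints are measure-zero, so open/closed/half-open agree). Write I = (I cap Q) u (I \ Q). The rationals in I are countable, so m*(I cap Q) = 0 (cover each rational by intervals whose total length is arbitrarily small). By countable subadditivity m*(I) <= m*(I cap Q) + m*(I \ Q), hence m*(I \ Q) >= m(I) = 2. The reverse inequality m*(I \ Q) <= m*(I) = 2 is trivial since (I \ Q) is a subset of I. Therefore m*(I \ Q) = 2.

2


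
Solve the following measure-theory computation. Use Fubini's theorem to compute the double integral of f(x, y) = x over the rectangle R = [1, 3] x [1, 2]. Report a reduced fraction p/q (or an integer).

f(x, y) is a tensor product of a function of x and a function of y, and both factors are bounded continuous (hence Lebesgue integrable) on the rectangle, so Fubini's theorem applies:
  integral_R f d(m x m) = (integral_a1^b1 x dx) * (integral_a2^b2 1 dy).
Inner integral in x: integral_{1}^{3} x dx = (3^2 - 1^2)/2
  = 4.
Inner integral in y: integral_{1}^{2} 1 dy = (2^1 - 1^1)/1
  = 1.
Product: (4) * (1) = 4.

4


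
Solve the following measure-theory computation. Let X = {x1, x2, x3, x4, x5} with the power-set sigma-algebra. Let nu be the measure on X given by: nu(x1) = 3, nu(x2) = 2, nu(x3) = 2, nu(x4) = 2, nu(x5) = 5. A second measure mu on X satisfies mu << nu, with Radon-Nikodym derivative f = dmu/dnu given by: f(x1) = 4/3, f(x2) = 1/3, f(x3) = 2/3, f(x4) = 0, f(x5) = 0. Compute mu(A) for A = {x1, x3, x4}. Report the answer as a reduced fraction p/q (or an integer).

By the defining property of the Radon-Nikodym derivative, for every measurable set A,
  mu(A) = integral_A f dnu.
Since nu is a discrete measure concentrated on the atoms of X, the integral over A reduces to the sum
  mu(A) = sum_{x in A} f(x) * nu({x}).
Computing each term:
  x1: f(x1) * nu(x1) = 4/3 * 3 = 4.
  x3: f(x3) * nu(x3) = 2/3 * 2 = 4/3.
  x4: f(x4) * nu(x4) = 0 * 2 = 0.
Summing: mu(A) = 4 + 4/3 + 0 = 16/3.

16/3


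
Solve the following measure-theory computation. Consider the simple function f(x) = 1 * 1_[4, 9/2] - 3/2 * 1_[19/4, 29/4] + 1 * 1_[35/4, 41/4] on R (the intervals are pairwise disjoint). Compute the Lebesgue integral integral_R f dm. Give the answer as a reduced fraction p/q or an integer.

For a simple function f = sum_i c_i * 1_{A_i} with disjoint A_i,
  integral f dm = sum_i c_i * m(A_i).
Lengths of the A_i:
  m(A_1) = 9/2 - 4 = 1/2.
  m(A_2) = 29/4 - 19/4 = 5/2.
  m(A_3) = 41/4 - 35/4 = 3/2.
Contributions c_i * m(A_i):
  (1) * (1/2) = 1/2.
  (-3/2) * (5/2) = -15/4.
  (1) * (3/2) = 3/2.
Total: 1/2 - 15/4 + 3/2 = -7/4.

-7/4


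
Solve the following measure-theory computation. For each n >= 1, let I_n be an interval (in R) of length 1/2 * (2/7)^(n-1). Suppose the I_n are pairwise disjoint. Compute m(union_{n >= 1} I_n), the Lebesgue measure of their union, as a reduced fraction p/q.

By countable additivity of the Lebesgue measure on pairwise disjoint measurable sets,
  m(union_{n >= 1} I_n) = sum_{n >= 1} m(I_n) = sum_{n >= 1} a * r^(n-1),
  with a = 1/2 and r = 2/7.
Since 0 < r = 2/7 < 1, the geometric series converges:
  sum_{n >= 1} a * r^(n-1) = a / (1 - r).
  = 1/2 / (1 - 2/7)
  = 1/2 / (5/7)
  = 7/10.

7/10


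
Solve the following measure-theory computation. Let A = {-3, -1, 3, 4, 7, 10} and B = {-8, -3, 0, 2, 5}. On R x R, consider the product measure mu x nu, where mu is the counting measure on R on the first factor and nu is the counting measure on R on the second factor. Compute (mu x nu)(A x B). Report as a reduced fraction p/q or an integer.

For a measurable rectangle A x B, the product measure satisfies
  (mu x nu)(A x B) = mu(A) * nu(B).
  mu(A) = 6.
  nu(B) = 5.
  (mu x nu)(A x B) = 6 * 5 = 30.

30


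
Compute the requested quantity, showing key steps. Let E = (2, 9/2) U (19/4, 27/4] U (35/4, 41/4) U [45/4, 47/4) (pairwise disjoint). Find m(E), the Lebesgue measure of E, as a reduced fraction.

For pairwise disjoint intervals, m(union_i I_i) = sum_i m(I_i),
and m is invariant under swapping open/closed endpoints (single points have measure 0).
So m(E) = sum_i (b_i - a_i).
  I_1 has length 9/2 - 2 = 5/2.
  I_2 has length 27/4 - 19/4 = 2.
  I_3 has length 41/4 - 35/4 = 3/2.
  I_4 has length 47/4 - 45/4 = 1/2.
Summing:
  m(E) = 5/2 + 2 + 3/2 + 1/2 = 13/2.

13/2


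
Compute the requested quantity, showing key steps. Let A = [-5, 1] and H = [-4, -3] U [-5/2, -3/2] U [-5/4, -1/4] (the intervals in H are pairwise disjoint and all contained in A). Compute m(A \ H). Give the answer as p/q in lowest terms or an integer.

The ambient interval has length m(A) = 1 - (-5) = 6.
Since the holes are disjoint and sit inside A, by finite additivity
  m(H) = sum_i (b_i - a_i), and m(A \ H) = m(A) - m(H).
Computing the hole measures:
  m(H_1) = -3 - (-4) = 1.
  m(H_2) = -3/2 - (-5/2) = 1.
  m(H_3) = -1/4 - (-5/4) = 1.
Summed: m(H) = 1 + 1 + 1 = 3.
So m(A \ H) = 6 - 3 = 3.

3


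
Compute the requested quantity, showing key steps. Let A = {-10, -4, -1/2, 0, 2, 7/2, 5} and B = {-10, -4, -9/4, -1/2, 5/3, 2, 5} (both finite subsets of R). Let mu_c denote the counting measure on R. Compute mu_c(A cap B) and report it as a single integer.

Counting measure on a finite set equals cardinality. mu_c(A cap B) = |A cap B| (elements appearing in both).
Enumerating the elements of A that also lie in B gives 5 element(s).
So mu_c(A cap B) = 5.

5


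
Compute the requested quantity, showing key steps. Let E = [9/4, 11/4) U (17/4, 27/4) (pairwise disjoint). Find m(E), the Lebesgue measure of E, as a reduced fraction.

For pairwise disjoint intervals, m(union_i I_i) = sum_i m(I_i),
and m is invariant under swapping open/closed endpoints (single points have measure 0).
So m(E) = sum_i (b_i - a_i).
  I_1 has length 11/4 - 9/4 = 1/2.
  I_2 has length 27/4 - 17/4 = 5/2.
Summing:
  m(E) = 1/2 + 5/2 = 3.

3


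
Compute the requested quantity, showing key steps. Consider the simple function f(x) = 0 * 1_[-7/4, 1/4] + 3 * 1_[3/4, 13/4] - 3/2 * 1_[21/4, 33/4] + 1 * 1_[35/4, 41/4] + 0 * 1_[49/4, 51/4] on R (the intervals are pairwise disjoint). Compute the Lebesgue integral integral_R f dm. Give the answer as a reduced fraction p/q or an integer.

For a simple function f = sum_i c_i * 1_{A_i} with disjoint A_i,
  integral f dm = sum_i c_i * m(A_i).
Lengths of the A_i:
  m(A_1) = 1/4 - (-7/4) = 2.
  m(A_2) = 13/4 - 3/4 = 5/2.
  m(A_3) = 33/4 - 21/4 = 3.
  m(A_4) = 41/4 - 35/4 = 3/2.
  m(A_5) = 51/4 - 49/4 = 1/2.
Contributions c_i * m(A_i):
  (0) * (2) = 0.
  (3) * (5/2) = 15/2.
  (-3/2) * (3) = -9/2.
  (1) * (3/2) = 3/2.
  (0) * (1/2) = 0.
Total: 0 + 15/2 - 9/2 + 3/2 + 0 = 9/2.

9/2


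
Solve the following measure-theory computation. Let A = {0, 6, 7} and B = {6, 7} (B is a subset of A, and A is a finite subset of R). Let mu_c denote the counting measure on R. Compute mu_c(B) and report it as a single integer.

Counting measure assigns mu_c(E) = |E| (number of elements) when E is finite.
B has 2 element(s), so mu_c(B) = 2.

2


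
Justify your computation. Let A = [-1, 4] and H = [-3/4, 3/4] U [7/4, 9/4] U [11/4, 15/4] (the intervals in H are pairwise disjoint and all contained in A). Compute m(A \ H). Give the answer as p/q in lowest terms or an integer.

The ambient interval has length m(A) = 4 - (-1) = 5.
Since the holes are disjoint and sit inside A, by finite additivity
  m(H) = sum_i (b_i - a_i), and m(A \ H) = m(A) - m(H).
Computing the hole measures:
  m(H_1) = 3/4 - (-3/4) = 3/2.
  m(H_2) = 9/4 - 7/4 = 1/2.
  m(H_3) = 15/4 - 11/4 = 1.
Summed: m(H) = 3/2 + 1/2 + 1 = 3.
So m(A \ H) = 5 - 3 = 2.

2


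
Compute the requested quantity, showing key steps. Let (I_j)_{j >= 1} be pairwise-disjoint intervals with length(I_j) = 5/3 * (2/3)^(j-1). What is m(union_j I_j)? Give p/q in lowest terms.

By countable additivity of the Lebesgue measure on pairwise disjoint measurable sets,
  m(union_{j >= 1} I_j) = sum_{j >= 1} m(I_j) = sum_{j >= 1} a * r^(j-1),
  with a = 5/3 and r = 2/3.
Since 0 < r = 2/3 < 1, the geometric series converges:
  sum_{j >= 1} a * r^(j-1) = a / (1 - r).
  = 5/3 / (1 - 2/3)
  = 5/3 / (1/3)
  = 5.

5


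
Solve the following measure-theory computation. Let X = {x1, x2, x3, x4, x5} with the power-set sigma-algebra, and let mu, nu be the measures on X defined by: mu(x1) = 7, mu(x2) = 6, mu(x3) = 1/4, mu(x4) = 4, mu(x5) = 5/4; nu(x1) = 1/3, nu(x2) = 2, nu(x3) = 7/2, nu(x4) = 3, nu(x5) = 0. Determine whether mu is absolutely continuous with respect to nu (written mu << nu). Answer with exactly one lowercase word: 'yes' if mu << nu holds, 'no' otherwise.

mu << nu means: every nu-null measurable set is also mu-null; equivalently, for every atom x, if nu({x}) = 0 then mu({x}) = 0.
Checking each atom:
  x1: nu = 1/3 > 0 -> no constraint.
  x2: nu = 2 > 0 -> no constraint.
  x3: nu = 7/2 > 0 -> no constraint.
  x4: nu = 3 > 0 -> no constraint.
  x5: nu = 0, mu = 5/4 > 0 -> violates mu << nu.
The atom(s) x5 violate the condition (nu = 0 but mu > 0). Therefore mu is NOT absolutely continuous w.r.t. nu.

no


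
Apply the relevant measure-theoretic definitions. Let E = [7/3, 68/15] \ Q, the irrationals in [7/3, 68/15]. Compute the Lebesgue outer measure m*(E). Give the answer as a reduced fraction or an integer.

The interval I = [7/3, 68/15] has m(I) = 68/15 - 7/3 = 11/5 (endpoints are measure-zero, so open/closed/half-open agree). Write I = (I cap Q) u (I \ Q). The rationals in I are countable, so m*(I cap Q) = 0 (cover each rational by intervals whose total length is arbitrarily small). By countable subadditivity m*(I) <= m*(I cap Q) + m*(I \ Q), hence m*(I \ Q) >= m(I) = 11/5. The reverse inequality m*(I \ Q) <= m*(I) = 11/5 is trivial since (I \ Q) is a subset of I. Therefore m*(I \ Q) = 11/5.

11/5


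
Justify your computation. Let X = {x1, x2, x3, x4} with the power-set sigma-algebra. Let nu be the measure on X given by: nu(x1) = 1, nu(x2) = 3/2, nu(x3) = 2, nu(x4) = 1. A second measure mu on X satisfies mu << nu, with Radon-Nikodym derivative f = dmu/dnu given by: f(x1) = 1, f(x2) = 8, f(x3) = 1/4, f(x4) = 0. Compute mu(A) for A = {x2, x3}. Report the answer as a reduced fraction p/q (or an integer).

By the defining property of the Radon-Nikodym derivative, for every measurable set A,
  mu(A) = integral_A f dnu.
Since nu is a discrete measure concentrated on the atoms of X, the integral over A reduces to the sum
  mu(A) = sum_{x in A} f(x) * nu({x}).
Computing each term:
  x2: f(x2) * nu(x2) = 8 * 3/2 = 12.
  x3: f(x3) * nu(x3) = 1/4 * 2 = 1/2.
Summing: mu(A) = 12 + 1/2 = 25/2.

25/2


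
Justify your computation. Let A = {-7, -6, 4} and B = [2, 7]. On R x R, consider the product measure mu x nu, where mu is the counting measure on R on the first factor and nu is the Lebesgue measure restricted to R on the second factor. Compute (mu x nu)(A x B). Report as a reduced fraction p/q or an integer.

For a measurable rectangle A x B, the product measure satisfies
  (mu x nu)(A x B) = mu(A) * nu(B).
  mu(A) = 3.
  nu(B) = 5.
  (mu x nu)(A x B) = 3 * 5 = 15.

15


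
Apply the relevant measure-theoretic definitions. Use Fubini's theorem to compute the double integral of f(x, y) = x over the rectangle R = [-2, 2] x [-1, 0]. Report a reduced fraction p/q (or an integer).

f(x, y) is a tensor product of a function of x and a function of y, and both factors are bounded continuous (hence Lebesgue integrable) on the rectangle, so Fubini's theorem applies:
  integral_R f d(m x m) = (integral_a1^b1 x dx) * (integral_a2^b2 1 dy).
Inner integral in x: integral_{-2}^{2} x dx = (2^2 - (-2)^2)/2
  = 0.
Inner integral in y: integral_{-1}^{0} 1 dy = (0^1 - (-1)^1)/1
  = 1.
Product: (0) * (1) = 0.

0


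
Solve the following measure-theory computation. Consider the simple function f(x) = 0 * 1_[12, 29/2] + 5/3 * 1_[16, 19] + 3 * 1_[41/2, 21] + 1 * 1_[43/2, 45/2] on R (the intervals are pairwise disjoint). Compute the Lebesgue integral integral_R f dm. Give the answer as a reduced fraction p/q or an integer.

For a simple function f = sum_i c_i * 1_{A_i} with disjoint A_i,
  integral f dm = sum_i c_i * m(A_i).
Lengths of the A_i:
  m(A_1) = 29/2 - 12 = 5/2.
  m(A_2) = 19 - 16 = 3.
  m(A_3) = 21 - 41/2 = 1/2.
  m(A_4) = 45/2 - 43/2 = 1.
Contributions c_i * m(A_i):
  (0) * (5/2) = 0.
  (5/3) * (3) = 5.
  (3) * (1/2) = 3/2.
  (1) * (1) = 1.
Total: 0 + 5 + 3/2 + 1 = 15/2.

15/2


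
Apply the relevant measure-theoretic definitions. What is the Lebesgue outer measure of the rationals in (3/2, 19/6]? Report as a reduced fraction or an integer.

E = Q cap (3/2, 19/6] is a subset of Q, which is countable. Enumerate Q = {q_1, q_2, ...}; for any eps > 0, cover q_k by the open interval (q_k - eps/2^(k+1), q_k + eps/2^(k+1)), of length eps/2^k. The total cover length is sum_{k>=1} eps/2^k = eps. Hence m*(E) <= m*(Q) <= eps for every eps > 0, and since outer measure is non-negative, m*(E) = 0.

0


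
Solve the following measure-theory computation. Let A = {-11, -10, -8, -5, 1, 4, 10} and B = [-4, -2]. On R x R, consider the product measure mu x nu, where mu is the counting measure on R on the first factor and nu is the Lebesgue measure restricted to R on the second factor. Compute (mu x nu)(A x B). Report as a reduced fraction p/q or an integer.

For a measurable rectangle A x B, the product measure satisfies
  (mu x nu)(A x B) = mu(A) * nu(B).
  mu(A) = 7.
  nu(B) = 2.
  (mu x nu)(A x B) = 7 * 2 = 14.

14


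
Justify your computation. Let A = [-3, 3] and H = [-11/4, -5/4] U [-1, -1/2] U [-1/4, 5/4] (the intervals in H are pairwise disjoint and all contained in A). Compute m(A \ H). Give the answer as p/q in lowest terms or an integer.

The ambient interval has length m(A) = 3 - (-3) = 6.
Since the holes are disjoint and sit inside A, by finite additivity
  m(H) = sum_i (b_i - a_i), and m(A \ H) = m(A) - m(H).
Computing the hole measures:
  m(H_1) = -5/4 - (-11/4) = 3/2.
  m(H_2) = -1/2 - (-1) = 1/2.
  m(H_3) = 5/4 - (-1/4) = 3/2.
Summed: m(H) = 3/2 + 1/2 + 3/2 = 7/2.
So m(A \ H) = 6 - 7/2 = 5/2.

5/2


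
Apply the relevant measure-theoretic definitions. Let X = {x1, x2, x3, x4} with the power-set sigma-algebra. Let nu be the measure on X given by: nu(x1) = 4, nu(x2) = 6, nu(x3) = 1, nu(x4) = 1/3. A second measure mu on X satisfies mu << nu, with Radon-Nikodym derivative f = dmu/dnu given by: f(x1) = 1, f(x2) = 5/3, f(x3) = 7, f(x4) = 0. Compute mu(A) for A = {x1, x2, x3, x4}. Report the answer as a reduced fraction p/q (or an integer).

By the defining property of the Radon-Nikodym derivative, for every measurable set A,
  mu(A) = integral_A f dnu.
Since nu is a discrete measure concentrated on the atoms of X, the integral over A reduces to the sum
  mu(A) = sum_{x in A} f(x) * nu({x}).
Computing each term:
  x1: f(x1) * nu(x1) = 1 * 4 = 4.
  x2: f(x2) * nu(x2) = 5/3 * 6 = 10.
  x3: f(x3) * nu(x3) = 7 * 1 = 7.
  x4: f(x4) * nu(x4) = 0 * 1/3 = 0.
Summing: mu(A) = 4 + 10 + 7 + 0 = 21.

21


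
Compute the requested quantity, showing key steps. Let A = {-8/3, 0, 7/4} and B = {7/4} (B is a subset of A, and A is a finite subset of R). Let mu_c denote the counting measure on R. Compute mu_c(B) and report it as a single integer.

Counting measure assigns mu_c(E) = |E| (number of elements) when E is finite.
B has 1 element(s), so mu_c(B) = 1.

1


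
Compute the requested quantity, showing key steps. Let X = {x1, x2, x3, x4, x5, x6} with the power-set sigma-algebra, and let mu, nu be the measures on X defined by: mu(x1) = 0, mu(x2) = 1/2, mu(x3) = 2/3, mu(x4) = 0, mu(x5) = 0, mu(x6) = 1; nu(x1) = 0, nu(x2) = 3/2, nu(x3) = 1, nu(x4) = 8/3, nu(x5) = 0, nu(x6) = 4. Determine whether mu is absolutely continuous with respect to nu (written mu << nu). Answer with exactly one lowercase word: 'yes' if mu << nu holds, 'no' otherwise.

mu << nu means: every nu-null measurable set is also mu-null; equivalently, for every atom x, if nu({x}) = 0 then mu({x}) = 0.
Checking each atom:
  x1: nu = 0, mu = 0 -> consistent with mu << nu.
  x2: nu = 3/2 > 0 -> no constraint.
  x3: nu = 1 > 0 -> no constraint.
  x4: nu = 8/3 > 0 -> no constraint.
  x5: nu = 0, mu = 0 -> consistent with mu << nu.
  x6: nu = 4 > 0 -> no constraint.
No atom violates the condition. Therefore mu << nu.

yes


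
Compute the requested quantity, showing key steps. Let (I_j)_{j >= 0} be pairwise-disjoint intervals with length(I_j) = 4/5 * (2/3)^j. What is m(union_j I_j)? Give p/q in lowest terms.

By countable additivity of the Lebesgue measure on pairwise disjoint measurable sets,
  m(union_{j >= 0} I_j) = sum_{j >= 0} m(I_j) = sum_{j >= 0} a * r^j,
  with a = 4/5 and r = 2/3.
Since 0 < r = 2/3 < 1, the geometric series converges:
  sum_{j >= 0} a * r^j = a / (1 - r).
  = 4/5 / (1 - 2/3)
  = 4/5 / (1/3)
  = 12/5.

12/5


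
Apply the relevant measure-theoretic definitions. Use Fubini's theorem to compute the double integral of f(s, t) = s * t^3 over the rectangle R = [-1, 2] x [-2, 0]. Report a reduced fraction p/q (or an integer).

f(s, t) is a tensor product of a function of s and a function of t, and both factors are bounded continuous (hence Lebesgue integrable) on the rectangle, so Fubini's theorem applies:
  integral_R f d(m x m) = (integral_a1^b1 s ds) * (integral_a2^b2 t^3 dt).
Inner integral in s: integral_{-1}^{2} s ds = (2^2 - (-1)^2)/2
  = 3/2.
Inner integral in t: integral_{-2}^{0} t^3 dt = (0^4 - (-2)^4)/4
  = -4.
Product: (3/2) * (-4) = -6.

-6


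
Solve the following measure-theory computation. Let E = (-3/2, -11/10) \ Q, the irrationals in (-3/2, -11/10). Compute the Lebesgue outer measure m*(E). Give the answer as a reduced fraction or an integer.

The interval I = (-3/2, -11/10) has m(I) = -11/10 - (-3/2) = 2/5 (endpoints are measure-zero, so open/closed/half-open agree). Write I = (I cap Q) u (I \ Q). The rationals in I are countable, so m*(I cap Q) = 0 (cover each rational by intervals whose total length is arbitrarily small). By countable subadditivity m*(I) <= m*(I cap Q) + m*(I \ Q), hence m*(I \ Q) >= m(I) = 2/5. The reverse inequality m*(I \ Q) <= m*(I) = 2/5 is trivial since (I \ Q) is a subset of I. Therefore m*(I \ Q) = 2/5.

2/5


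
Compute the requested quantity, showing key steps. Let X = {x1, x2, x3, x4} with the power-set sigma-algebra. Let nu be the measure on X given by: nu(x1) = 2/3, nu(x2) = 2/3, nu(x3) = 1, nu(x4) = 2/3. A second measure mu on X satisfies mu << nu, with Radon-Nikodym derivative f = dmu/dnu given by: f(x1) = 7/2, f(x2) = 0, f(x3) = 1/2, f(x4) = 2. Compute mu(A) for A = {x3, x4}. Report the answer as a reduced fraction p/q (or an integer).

By the defining property of the Radon-Nikodym derivative, for every measurable set A,
  mu(A) = integral_A f dnu.
Since nu is a discrete measure concentrated on the atoms of X, the integral over A reduces to the sum
  mu(A) = sum_{x in A} f(x) * nu({x}).
Computing each term:
  x3: f(x3) * nu(x3) = 1/2 * 1 = 1/2.
  x4: f(x4) * nu(x4) = 2 * 2/3 = 4/3.
Summing: mu(A) = 1/2 + 4/3 = 11/6.

11/6


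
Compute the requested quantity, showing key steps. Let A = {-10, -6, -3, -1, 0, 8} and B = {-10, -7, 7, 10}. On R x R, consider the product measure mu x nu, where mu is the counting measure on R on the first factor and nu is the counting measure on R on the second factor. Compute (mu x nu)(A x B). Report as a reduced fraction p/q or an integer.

For a measurable rectangle A x B, the product measure satisfies
  (mu x nu)(A x B) = mu(A) * nu(B).
  mu(A) = 6.
  nu(B) = 4.
  (mu x nu)(A x B) = 6 * 4 = 24.

24


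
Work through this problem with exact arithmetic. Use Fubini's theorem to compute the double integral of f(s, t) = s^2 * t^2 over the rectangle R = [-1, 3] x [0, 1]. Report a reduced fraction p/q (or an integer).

f(s, t) is a tensor product of a function of s and a function of t, and both factors are bounded continuous (hence Lebesgue integrable) on the rectangle, so Fubini's theorem applies:
  integral_R f d(m x m) = (integral_a1^b1 s^2 ds) * (integral_a2^b2 t^2 dt).
Inner integral in s: integral_{-1}^{3} s^2 ds = (3^3 - (-1)^3)/3
  = 28/3.
Inner integral in t: integral_{0}^{1} t^2 dt = (1^3 - 0^3)/3
  = 1/3.
Product: (28/3) * (1/3) = 28/9.

28/9


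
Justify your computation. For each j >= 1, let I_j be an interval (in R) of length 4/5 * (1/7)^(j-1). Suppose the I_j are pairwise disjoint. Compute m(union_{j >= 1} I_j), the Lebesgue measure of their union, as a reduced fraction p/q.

By countable additivity of the Lebesgue measure on pairwise disjoint measurable sets,
  m(union_{j >= 1} I_j) = sum_{j >= 1} m(I_j) = sum_{j >= 1} a * r^(j-1),
  with a = 4/5 and r = 1/7.
Since 0 < r = 1/7 < 1, the geometric series converges:
  sum_{j >= 1} a * r^(j-1) = a / (1 - r).
  = 4/5 / (1 - 1/7)
  = 4/5 / (6/7)
  = 14/15.

14/15


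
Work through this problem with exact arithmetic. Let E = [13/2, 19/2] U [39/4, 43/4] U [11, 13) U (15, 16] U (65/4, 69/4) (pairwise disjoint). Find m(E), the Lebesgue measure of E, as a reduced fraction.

For pairwise disjoint intervals, m(union_i I_i) = sum_i m(I_i),
and m is invariant under swapping open/closed endpoints (single points have measure 0).
So m(E) = sum_i (b_i - a_i).
  I_1 has length 19/2 - 13/2 = 3.
  I_2 has length 43/4 - 39/4 = 1.
  I_3 has length 13 - 11 = 2.
  I_4 has length 16 - 15 = 1.
  I_5 has length 69/4 - 65/4 = 1.
Summing:
  m(E) = 3 + 1 + 2 + 1 + 1 = 8.

8


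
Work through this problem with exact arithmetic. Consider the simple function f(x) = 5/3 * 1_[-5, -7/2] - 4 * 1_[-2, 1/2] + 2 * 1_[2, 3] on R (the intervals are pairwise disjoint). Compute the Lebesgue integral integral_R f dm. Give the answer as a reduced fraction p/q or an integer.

For a simple function f = sum_i c_i * 1_{A_i} with disjoint A_i,
  integral f dm = sum_i c_i * m(A_i).
Lengths of the A_i:
  m(A_1) = -7/2 - (-5) = 3/2.
  m(A_2) = 1/2 - (-2) = 5/2.
  m(A_3) = 3 - 2 = 1.
Contributions c_i * m(A_i):
  (5/3) * (3/2) = 5/2.
  (-4) * (5/2) = -10.
  (2) * (1) = 2.
Total: 5/2 - 10 + 2 = -11/2.

-11/2


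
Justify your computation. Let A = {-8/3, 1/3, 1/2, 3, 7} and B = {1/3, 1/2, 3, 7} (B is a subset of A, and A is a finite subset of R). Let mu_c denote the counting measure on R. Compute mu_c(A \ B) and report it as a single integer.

Counting measure assigns mu_c(E) = |E| (number of elements) when E is finite. For B subset A, A \ B is the set of elements of A not in B, so |A \ B| = |A| - |B|.
|A| = 5, |B| = 4, so mu_c(A \ B) = 5 - 4 = 1.

1


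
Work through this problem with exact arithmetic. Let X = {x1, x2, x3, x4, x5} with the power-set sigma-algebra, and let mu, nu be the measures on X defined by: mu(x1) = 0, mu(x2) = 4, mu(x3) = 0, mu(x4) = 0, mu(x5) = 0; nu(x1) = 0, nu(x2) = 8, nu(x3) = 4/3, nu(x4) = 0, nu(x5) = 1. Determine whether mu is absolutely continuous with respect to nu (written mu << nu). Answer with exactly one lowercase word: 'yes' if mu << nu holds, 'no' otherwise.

mu << nu means: every nu-null measurable set is also mu-null; equivalently, for every atom x, if nu({x}) = 0 then mu({x}) = 0.
Checking each atom:
  x1: nu = 0, mu = 0 -> consistent with mu << nu.
  x2: nu = 8 > 0 -> no constraint.
  x3: nu = 4/3 > 0 -> no constraint.
  x4: nu = 0, mu = 0 -> consistent with mu << nu.
  x5: nu = 1 > 0 -> no constraint.
No atom violates the condition. Therefore mu << nu.

yes


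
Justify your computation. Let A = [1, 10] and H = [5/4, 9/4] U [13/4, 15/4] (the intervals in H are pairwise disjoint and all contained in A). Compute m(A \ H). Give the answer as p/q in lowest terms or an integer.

The ambient interval has length m(A) = 10 - 1 = 9.
Since the holes are disjoint and sit inside A, by finite additivity
  m(H) = sum_i (b_i - a_i), and m(A \ H) = m(A) - m(H).
Computing the hole measures:
  m(H_1) = 9/4 - 5/4 = 1.
  m(H_2) = 15/4 - 13/4 = 1/2.
Summed: m(H) = 1 + 1/2 = 3/2.
So m(A \ H) = 9 - 3/2 = 15/2.

15/2


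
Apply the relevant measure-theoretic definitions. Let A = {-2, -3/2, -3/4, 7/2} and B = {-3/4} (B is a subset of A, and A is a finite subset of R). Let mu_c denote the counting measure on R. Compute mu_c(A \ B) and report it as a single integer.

Counting measure assigns mu_c(E) = |E| (number of elements) when E is finite. For B subset A, A \ B is the set of elements of A not in B, so |A \ B| = |A| - |B|.
|A| = 4, |B| = 1, so mu_c(A \ B) = 4 - 1 = 3.

3


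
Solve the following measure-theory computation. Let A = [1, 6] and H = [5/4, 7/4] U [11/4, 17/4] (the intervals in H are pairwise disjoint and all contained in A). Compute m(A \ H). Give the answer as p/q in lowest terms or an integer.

The ambient interval has length m(A) = 6 - 1 = 5.
Since the holes are disjoint and sit inside A, by finite additivity
  m(H) = sum_i (b_i - a_i), and m(A \ H) = m(A) - m(H).
Computing the hole measures:
  m(H_1) = 7/4 - 5/4 = 1/2.
  m(H_2) = 17/4 - 11/4 = 3/2.
Summed: m(H) = 1/2 + 3/2 = 2.
So m(A \ H) = 5 - 2 = 3.

3


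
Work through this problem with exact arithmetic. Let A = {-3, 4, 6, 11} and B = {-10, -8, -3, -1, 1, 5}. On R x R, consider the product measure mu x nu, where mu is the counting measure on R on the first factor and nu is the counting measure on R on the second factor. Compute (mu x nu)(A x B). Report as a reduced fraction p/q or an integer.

For a measurable rectangle A x B, the product measure satisfies
  (mu x nu)(A x B) = mu(A) * nu(B).
  mu(A) = 4.
  nu(B) = 6.
  (mu x nu)(A x B) = 4 * 6 = 24.

24


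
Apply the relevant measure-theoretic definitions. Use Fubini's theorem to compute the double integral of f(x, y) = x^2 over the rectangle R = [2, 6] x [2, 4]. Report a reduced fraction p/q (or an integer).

f(x, y) is a tensor product of a function of x and a function of y, and both factors are bounded continuous (hence Lebesgue integrable) on the rectangle, so Fubini's theorem applies:
  integral_R f d(m x m) = (integral_a1^b1 x^2 dx) * (integral_a2^b2 1 dy).
Inner integral in x: integral_{2}^{6} x^2 dx = (6^3 - 2^3)/3
  = 208/3.
Inner integral in y: integral_{2}^{4} 1 dy = (4^1 - 2^1)/1
  = 2.
Product: (208/3) * (2) = 416/3.

416/3


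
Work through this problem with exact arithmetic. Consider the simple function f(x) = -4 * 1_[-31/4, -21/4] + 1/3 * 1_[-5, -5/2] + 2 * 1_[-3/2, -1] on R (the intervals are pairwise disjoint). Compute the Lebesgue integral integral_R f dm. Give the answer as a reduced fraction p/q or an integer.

For a simple function f = sum_i c_i * 1_{A_i} with disjoint A_i,
  integral f dm = sum_i c_i * m(A_i).
Lengths of the A_i:
  m(A_1) = -21/4 - (-31/4) = 5/2.
  m(A_2) = -5/2 - (-5) = 5/2.
  m(A_3) = -1 - (-3/2) = 1/2.
Contributions c_i * m(A_i):
  (-4) * (5/2) = -10.
  (1/3) * (5/2) = 5/6.
  (2) * (1/2) = 1.
Total: -10 + 5/6 + 1 = -49/6.

-49/6


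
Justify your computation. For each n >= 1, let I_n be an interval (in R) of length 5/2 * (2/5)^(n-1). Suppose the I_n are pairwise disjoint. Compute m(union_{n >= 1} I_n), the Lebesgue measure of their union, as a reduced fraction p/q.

By countable additivity of the Lebesgue measure on pairwise disjoint measurable sets,
  m(union_{n >= 1} I_n) = sum_{n >= 1} m(I_n) = sum_{n >= 1} a * r^(n-1),
  with a = 5/2 and r = 2/5.
Since 0 < r = 2/5 < 1, the geometric series converges:
  sum_{n >= 1} a * r^(n-1) = a / (1 - r).
  = 5/2 / (1 - 2/5)
  = 5/2 / (3/5)
  = 25/6.

25/6


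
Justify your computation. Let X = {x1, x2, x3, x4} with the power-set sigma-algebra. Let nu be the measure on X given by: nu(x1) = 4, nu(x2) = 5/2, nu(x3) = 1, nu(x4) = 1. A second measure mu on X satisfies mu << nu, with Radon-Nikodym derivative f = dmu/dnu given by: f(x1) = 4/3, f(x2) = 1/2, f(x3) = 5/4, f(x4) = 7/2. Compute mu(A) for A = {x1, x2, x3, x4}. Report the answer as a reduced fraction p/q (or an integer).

By the defining property of the Radon-Nikodym derivative, for every measurable set A,
  mu(A) = integral_A f dnu.
Since nu is a discrete measure concentrated on the atoms of X, the integral over A reduces to the sum
  mu(A) = sum_{x in A} f(x) * nu({x}).
Computing each term:
  x1: f(x1) * nu(x1) = 4/3 * 4 = 16/3.
  x2: f(x2) * nu(x2) = 1/2 * 5/2 = 5/4.
  x3: f(x3) * nu(x3) = 5/4 * 1 = 5/4.
  x4: f(x4) * nu(x4) = 7/2 * 1 = 7/2.
Summing: mu(A) = 16/3 + 5/4 + 5/4 + 7/2 = 34/3.

34/3


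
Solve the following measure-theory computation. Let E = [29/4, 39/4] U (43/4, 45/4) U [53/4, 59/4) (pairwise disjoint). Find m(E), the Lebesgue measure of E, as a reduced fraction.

For pairwise disjoint intervals, m(union_i I_i) = sum_i m(I_i),
and m is invariant under swapping open/closed endpoints (single points have measure 0).
So m(E) = sum_i (b_i - a_i).
  I_1 has length 39/4 - 29/4 = 5/2.
  I_2 has length 45/4 - 43/4 = 1/2.
  I_3 has length 59/4 - 53/4 = 3/2.
Summing:
  m(E) = 5/2 + 1/2 + 3/2 = 9/2.

9/2


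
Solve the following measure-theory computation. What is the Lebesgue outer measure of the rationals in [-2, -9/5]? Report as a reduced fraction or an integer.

Q cap [-2, -9/5] is countable; list its elements as q_1, q_2, ... . Fix eps > 0 and cover the k-th point by an interval of length eps * 2^(-k). The cover has total length eps * sum_{k>=1} 2^(-k) = eps, so by definition of outer measure m*(Q cap [-2, -9/5]) <= eps. Since eps was arbitrary and m* >= 0, the outer measure is 0.

0


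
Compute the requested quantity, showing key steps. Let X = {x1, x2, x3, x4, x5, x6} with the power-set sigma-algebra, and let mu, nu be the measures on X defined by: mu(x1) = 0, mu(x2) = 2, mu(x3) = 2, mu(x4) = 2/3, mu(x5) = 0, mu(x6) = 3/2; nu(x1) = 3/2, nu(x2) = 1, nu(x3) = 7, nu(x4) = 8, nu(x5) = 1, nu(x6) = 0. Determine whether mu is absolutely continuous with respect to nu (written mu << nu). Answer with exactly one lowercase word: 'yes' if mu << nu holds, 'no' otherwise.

mu << nu means: every nu-null measurable set is also mu-null; equivalently, for every atom x, if nu({x}) = 0 then mu({x}) = 0.
Checking each atom:
  x1: nu = 3/2 > 0 -> no constraint.
  x2: nu = 1 > 0 -> no constraint.
  x3: nu = 7 > 0 -> no constraint.
  x4: nu = 8 > 0 -> no constraint.
  x5: nu = 1 > 0 -> no constraint.
  x6: nu = 0, mu = 3/2 > 0 -> violates mu << nu.
The atom(s) x6 violate the condition (nu = 0 but mu > 0). Therefore mu is NOT absolutely continuous w.r.t. nu.

no


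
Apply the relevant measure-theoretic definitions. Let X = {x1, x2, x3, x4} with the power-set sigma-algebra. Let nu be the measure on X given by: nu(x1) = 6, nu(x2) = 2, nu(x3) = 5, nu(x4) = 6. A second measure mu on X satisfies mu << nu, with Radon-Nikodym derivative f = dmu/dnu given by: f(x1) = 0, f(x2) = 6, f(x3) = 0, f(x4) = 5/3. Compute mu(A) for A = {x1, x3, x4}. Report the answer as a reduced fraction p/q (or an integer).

By the defining property of the Radon-Nikodym derivative, for every measurable set A,
  mu(A) = integral_A f dnu.
Since nu is a discrete measure concentrated on the atoms of X, the integral over A reduces to the sum
  mu(A) = sum_{x in A} f(x) * nu({x}).
Computing each term:
  x1: f(x1) * nu(x1) = 0 * 6 = 0.
  x3: f(x3) * nu(x3) = 0 * 5 = 0.
  x4: f(x4) * nu(x4) = 5/3 * 6 = 10.
Summing: mu(A) = 0 + 0 + 10 = 10.

10


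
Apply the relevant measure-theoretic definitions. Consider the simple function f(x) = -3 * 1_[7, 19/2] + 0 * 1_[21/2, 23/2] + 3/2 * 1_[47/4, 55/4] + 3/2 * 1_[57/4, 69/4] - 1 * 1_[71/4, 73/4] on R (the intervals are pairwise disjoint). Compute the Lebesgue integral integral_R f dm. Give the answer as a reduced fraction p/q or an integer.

For a simple function f = sum_i c_i * 1_{A_i} with disjoint A_i,
  integral f dm = sum_i c_i * m(A_i).
Lengths of the A_i:
  m(A_1) = 19/2 - 7 = 5/2.
  m(A_2) = 23/2 - 21/2 = 1.
  m(A_3) = 55/4 - 47/4 = 2.
  m(A_4) = 69/4 - 57/4 = 3.
  m(A_5) = 73/4 - 71/4 = 1/2.
Contributions c_i * m(A_i):
  (-3) * (5/2) = -15/2.
  (0) * (1) = 0.
  (3/2) * (2) = 3.
  (3/2) * (3) = 9/2.
  (-1) * (1/2) = -1/2.
Total: -15/2 + 0 + 3 + 9/2 - 1/2 = -1/2.

-1/2


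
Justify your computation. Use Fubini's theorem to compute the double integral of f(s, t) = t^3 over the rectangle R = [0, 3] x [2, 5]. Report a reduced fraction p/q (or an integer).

f(s, t) is a tensor product of a function of s and a function of t, and both factors are bounded continuous (hence Lebesgue integrable) on the rectangle, so Fubini's theorem applies:
  integral_R f d(m x m) = (integral_a1^b1 1 ds) * (integral_a2^b2 t^3 dt).
Inner integral in s: integral_{0}^{3} 1 ds = (3^1 - 0^1)/1
  = 3.
Inner integral in t: integral_{2}^{5} t^3 dt = (5^4 - 2^4)/4
  = 609/4.
Product: (3) * (609/4) = 1827/4.

1827/4


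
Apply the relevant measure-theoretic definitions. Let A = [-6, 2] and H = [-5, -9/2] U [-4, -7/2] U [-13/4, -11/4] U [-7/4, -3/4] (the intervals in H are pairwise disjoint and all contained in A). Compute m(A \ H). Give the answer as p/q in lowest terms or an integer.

The ambient interval has length m(A) = 2 - (-6) = 8.
Since the holes are disjoint and sit inside A, by finite additivity
  m(H) = sum_i (b_i - a_i), and m(A \ H) = m(A) - m(H).
Computing the hole measures:
  m(H_1) = -9/2 - (-5) = 1/2.
  m(H_2) = -7/2 - (-4) = 1/2.
  m(H_3) = -11/4 - (-13/4) = 1/2.
  m(H_4) = -3/4 - (-7/4) = 1.
Summed: m(H) = 1/2 + 1/2 + 1/2 + 1 = 5/2.
So m(A \ H) = 8 - 5/2 = 11/2.

11/2


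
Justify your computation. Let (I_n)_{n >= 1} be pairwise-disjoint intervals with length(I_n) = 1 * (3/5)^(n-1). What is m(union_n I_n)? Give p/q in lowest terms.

By countable additivity of the Lebesgue measure on pairwise disjoint measurable sets,
  m(union_{n >= 1} I_n) = sum_{n >= 1} m(I_n) = sum_{n >= 1} a * r^(n-1),
  with a = 1 and r = 3/5.
Since 0 < r = 3/5 < 1, the geometric series converges:
  sum_{n >= 1} a * r^(n-1) = a / (1 - r).
  = 1 / (1 - 3/5)
  = 1 / (2/5)
  = 5/2.

5/2


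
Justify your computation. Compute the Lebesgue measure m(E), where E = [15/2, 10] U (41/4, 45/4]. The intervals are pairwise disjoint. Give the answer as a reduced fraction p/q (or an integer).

For pairwise disjoint intervals, m(union_i I_i) = sum_i m(I_i),
and m is invariant under swapping open/closed endpoints (single points have measure 0).
So m(E) = sum_i (b_i - a_i).
  I_1 has length 10 - 15/2 = 5/2.
  I_2 has length 45/4 - 41/4 = 1.
Summing:
  m(E) = 5/2 + 1 = 7/2.

7/2


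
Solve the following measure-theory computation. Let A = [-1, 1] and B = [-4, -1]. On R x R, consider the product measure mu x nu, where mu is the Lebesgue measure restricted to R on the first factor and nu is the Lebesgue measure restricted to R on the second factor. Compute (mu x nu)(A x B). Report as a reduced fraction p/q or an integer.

For a measurable rectangle A x B, the product measure satisfies
  (mu x nu)(A x B) = mu(A) * nu(B).
  mu(A) = 2.
  nu(B) = 3.
  (mu x nu)(A x B) = 2 * 3 = 6.

6


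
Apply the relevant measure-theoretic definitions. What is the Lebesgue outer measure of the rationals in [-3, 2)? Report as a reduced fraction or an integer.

The set Q cap [-3, 2) is countable (a subset of the countable set Q). Lebesgue outer measure of any countable set is 0: each singleton {q} has m*({q}) = 0, and by countable subadditivity m*(union_k {q_k}) <= sum_k m*({q_k}) = sum_k 0 = 0. The reverse inequality m*(E) >= 0 is automatic. So m*(Q cap [-3, 2)) = 0.

0


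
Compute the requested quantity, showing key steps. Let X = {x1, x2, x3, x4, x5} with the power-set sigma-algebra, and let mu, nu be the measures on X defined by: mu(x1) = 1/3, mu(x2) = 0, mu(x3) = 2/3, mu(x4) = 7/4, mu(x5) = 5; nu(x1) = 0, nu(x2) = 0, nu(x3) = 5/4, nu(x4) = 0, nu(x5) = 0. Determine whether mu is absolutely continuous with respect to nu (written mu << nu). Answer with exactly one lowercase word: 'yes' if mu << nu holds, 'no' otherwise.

mu << nu means: every nu-null measurable set is also mu-null; equivalently, for every atom x, if nu({x}) = 0 then mu({x}) = 0.
Checking each atom:
  x1: nu = 0, mu = 1/3 > 0 -> violates mu << nu.
  x2: nu = 0, mu = 0 -> consistent with mu << nu.
  x3: nu = 5/4 > 0 -> no constraint.
  x4: nu = 0, mu = 7/4 > 0 -> violates mu << nu.
  x5: nu = 0, mu = 5 > 0 -> violates mu << nu.
The atom(s) x1, x4, x5 violate the condition (nu = 0 but mu > 0). Therefore mu is NOT absolutely continuous w.r.t. nu.

no


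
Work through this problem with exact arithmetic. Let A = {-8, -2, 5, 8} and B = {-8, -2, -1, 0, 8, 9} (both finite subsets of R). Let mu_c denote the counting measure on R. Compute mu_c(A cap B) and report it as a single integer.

Counting measure on a finite set equals cardinality. mu_c(A cap B) = |A cap B| (elements appearing in both).
Enumerating the elements of A that also lie in B gives 3 element(s).
So mu_c(A cap B) = 3.

3


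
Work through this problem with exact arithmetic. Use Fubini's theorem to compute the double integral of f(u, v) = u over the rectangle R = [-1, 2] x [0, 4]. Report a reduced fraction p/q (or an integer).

f(u, v) is a tensor product of a function of u and a function of v, and both factors are bounded continuous (hence Lebesgue integrable) on the rectangle, so Fubini's theorem applies:
  integral_R f d(m x m) = (integral_a1^b1 u du) * (integral_a2^b2 1 dv).
Inner integral in u: integral_{-1}^{2} u du = (2^2 - (-1)^2)/2
  = 3/2.
Inner integral in v: integral_{0}^{4} 1 dv = (4^1 - 0^1)/1
  = 4.
Product: (3/2) * (4) = 6.

6


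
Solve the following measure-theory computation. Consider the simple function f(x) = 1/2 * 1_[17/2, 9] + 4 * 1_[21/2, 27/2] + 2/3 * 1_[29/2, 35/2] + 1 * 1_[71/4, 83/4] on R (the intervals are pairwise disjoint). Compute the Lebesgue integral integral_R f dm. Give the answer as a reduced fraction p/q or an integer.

For a simple function f = sum_i c_i * 1_{A_i} with disjoint A_i,
  integral f dm = sum_i c_i * m(A_i).
Lengths of the A_i:
  m(A_1) = 9 - 17/2 = 1/2.
  m(A_2) = 27/2 - 21/2 = 3.
  m(A_3) = 35/2 - 29/2 = 3.
  m(A_4) = 83/4 - 71/4 = 3.
Contributions c_i * m(A_i):
  (1/2) * (1/2) = 1/4.
  (4) * (3) = 12.
  (2/3) * (3) = 2.
  (1) * (3) = 3.
Total: 1/4 + 12 + 2 + 3 = 69/4.

69/4
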